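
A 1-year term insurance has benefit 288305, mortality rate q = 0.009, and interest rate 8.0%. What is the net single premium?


NSP = benefit * q * v
v = 1/(1+i) = 0.925926
NSP = 288305 * 0.009 * 0.925926
= 2402.5417


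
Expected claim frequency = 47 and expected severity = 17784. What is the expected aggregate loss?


E[S] = E[N] * E[X]
= 47 * 17784
= 835848


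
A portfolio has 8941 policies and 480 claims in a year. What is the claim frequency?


frequency = claims / policies
= 480 / 8941
= 0.0537


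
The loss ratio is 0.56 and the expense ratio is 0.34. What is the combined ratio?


Combined ratio = loss ratio + expense ratio
= 0.56 + 0.34
= 0.9


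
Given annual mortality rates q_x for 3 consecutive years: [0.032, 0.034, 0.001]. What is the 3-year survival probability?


p_k = 1 - q_k for each year
Survival = product of (1 - q_k)
= 0.968 * 0.966 * 0.999
= 0.9342


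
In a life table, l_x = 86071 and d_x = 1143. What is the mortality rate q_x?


q_x = d_x / l_x
= 1143 / 86071
= 0.0133


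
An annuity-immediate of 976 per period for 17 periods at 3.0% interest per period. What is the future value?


FV = PMT * ((1+i)^n - 1) / i
= 976 * ((1.03)^17 - 1) / 0.03
= 976 * (1.652848 - 1) / 0.03
= 21239.3096


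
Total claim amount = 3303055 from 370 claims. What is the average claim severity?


severity = total / number
= 3303055 / 370
= 8927.1757


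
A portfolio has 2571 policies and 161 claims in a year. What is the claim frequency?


frequency = claims / policies
= 161 / 2571
= 0.0626


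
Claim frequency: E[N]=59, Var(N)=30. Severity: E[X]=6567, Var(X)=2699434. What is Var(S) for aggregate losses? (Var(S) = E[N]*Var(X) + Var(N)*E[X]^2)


Var(S) = E[N]*Var(X) + Var(N)*E[X]^2
= 59*2699434 + 30*6567^2
= 159266606 + 1293764670
= 1.4530e+09


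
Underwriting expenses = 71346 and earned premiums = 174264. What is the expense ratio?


Expense ratio = expenses / premiums
= 71346 / 174264
= 0.4094


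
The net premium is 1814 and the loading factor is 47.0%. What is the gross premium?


Gross = net * (1 + loading)
= 1814 * (1 + 0.47)
= 1814 * 1.47
= 2666.58


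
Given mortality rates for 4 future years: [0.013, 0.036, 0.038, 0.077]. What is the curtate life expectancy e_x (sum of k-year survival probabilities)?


e_x = sum_{k=1}^{n} k_p_x
k_p_x values:
  1_p_x = 0.987
  2_p_x = 0.951468
  3_p_x = 0.915312
  4_p_x = 0.844833
e_x = 3.6986


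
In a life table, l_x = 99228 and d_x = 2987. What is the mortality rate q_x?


q_x = d_x / l_x
= 2987 / 99228
= 0.0301


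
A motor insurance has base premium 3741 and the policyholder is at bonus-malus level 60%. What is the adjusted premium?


adjusted = base * BM_level / 100
= 3741 * 60 / 100
= 3741 * 0.6
= 2244.6


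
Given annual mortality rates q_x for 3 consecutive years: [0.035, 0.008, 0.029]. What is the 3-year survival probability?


p_k = 1 - q_k for each year
Survival = product of (1 - q_k)
= 0.965 * 0.992 * 0.971
= 0.9295


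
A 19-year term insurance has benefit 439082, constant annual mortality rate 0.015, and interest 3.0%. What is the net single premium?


NSP = benefit * sum_{k=0}^{n-1} k_p_x * q * v^(k+1)
With constant q=0.015, v=0.970874
Sum = 0.190687
NSP = 439082 * 0.190687
= 83727.3386


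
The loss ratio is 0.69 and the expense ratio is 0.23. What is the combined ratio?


Combined ratio = loss ratio + expense ratio
= 0.69 + 0.23
= 0.92


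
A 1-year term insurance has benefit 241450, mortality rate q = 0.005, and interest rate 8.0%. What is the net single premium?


NSP = benefit * q * v
v = 1/(1+i) = 0.925926
NSP = 241450 * 0.005 * 0.925926
= 1117.8241


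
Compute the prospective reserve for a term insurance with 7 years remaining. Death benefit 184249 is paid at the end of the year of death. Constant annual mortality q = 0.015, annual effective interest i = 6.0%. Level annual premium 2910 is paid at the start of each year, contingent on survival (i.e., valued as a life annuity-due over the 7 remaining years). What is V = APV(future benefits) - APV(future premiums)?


v = 1/(1+i) = 0.943396
APV(future benefits) per unit = sum_{k=0}^{6} k_p_x * q * v^(k+1) = 0.080342
APV(future benefits) = 184249 * 0.080342 = 14802.8919
Life annuity-due factor ä_{x:7} = sum_{k=0}^{6} k_p_x * v^k = 5.677486
APV(future premiums) = 2910 * 5.677486 = 16521.4828
V = 14802.8919 - 16521.4828
= -1718.5909


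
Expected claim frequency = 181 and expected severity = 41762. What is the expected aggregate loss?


E[S] = E[N] * E[X]
= 181 * 41762
= 7.5589e+06


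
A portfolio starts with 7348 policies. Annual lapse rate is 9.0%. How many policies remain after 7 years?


remaining = initial * (1 - lapse)^years
= 7348 * (1 - 0.09)^7
= 7348 * 0.516761
= 3797.16


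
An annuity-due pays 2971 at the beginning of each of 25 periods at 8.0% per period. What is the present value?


PV_due = PMT * (1-(1+i)^(-n))/i * (1+i)
PV_immediate = 31714.7601
PV_due = 31714.7601 * 1.08
= 34251.9409


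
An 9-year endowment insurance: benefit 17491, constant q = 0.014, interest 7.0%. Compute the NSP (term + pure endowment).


Term component = 1518.4715
Pure endowment = 9_p_x * v^9 * benefit = 0.88083 * 0.543934 * 17491 = 8380.1709
NSP = 9898.6424


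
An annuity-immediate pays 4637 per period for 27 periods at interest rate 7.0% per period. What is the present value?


PV = PMT * (1 - (1+i)^(-n)) / i
= 4637 * (1 - (1+0.07)^(-27)) / 0.07
= 4637 * (1 - 0.16093) / 0.07
= 4637 * 11.986709
= 55582.3698


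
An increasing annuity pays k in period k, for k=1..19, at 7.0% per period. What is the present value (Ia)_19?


(Ia)_n = sum_{k=1}^{n} k * v^k, v = 1/(1+i)
v = 0.934579
Sum computed term by term:
(Ia)_19 = 82.9347


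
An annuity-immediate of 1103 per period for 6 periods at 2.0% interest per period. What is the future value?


FV = PMT * ((1+i)^n - 1) / i
= 1103 * ((1.02)^6 - 1) / 0.02
= 1103 * (1.126162 - 1) / 0.02
= 6957.8574


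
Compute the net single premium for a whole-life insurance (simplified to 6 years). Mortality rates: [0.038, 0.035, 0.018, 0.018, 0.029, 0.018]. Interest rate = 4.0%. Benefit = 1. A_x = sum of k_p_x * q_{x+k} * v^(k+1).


v = 0.961538
Year 0: k_p_x=1.0, q=0.038, term=0.036538
Year 1: k_p_x=0.962, q=0.035, term=0.03113
Year 2: k_p_x=0.92833, q=0.018, term=0.014855
Year 3: k_p_x=0.91162, q=0.018, term=0.014027
Year 4: k_p_x=0.895211, q=0.029, term=0.021338
Year 5: k_p_x=0.86925, q=0.018, term=0.012366
A_x = 0.1303


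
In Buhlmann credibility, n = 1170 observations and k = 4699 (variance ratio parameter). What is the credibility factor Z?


Z = n / (n + k)
= 1170 / (1170 + 4699)
= 1170 / 5869
= 0.1994


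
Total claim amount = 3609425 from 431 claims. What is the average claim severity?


severity = total / number
= 3609425 / 431
= 8374.536


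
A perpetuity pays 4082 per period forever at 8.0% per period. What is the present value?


PV = PMT / i
= 4082 / 0.08
= 51025.0


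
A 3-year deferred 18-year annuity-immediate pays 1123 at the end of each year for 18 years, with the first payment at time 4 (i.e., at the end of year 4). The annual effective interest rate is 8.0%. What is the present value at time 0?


PV at time 3 of the 18-year annuity-immediate:
a_n = 1123 * (1-(1+0.08)^(-18))/0.08 = 10524.6293
Discount back 3 years to time 0:
PV = 10524.6293 * (1+0.08)^(-3)
= 10524.6293 * 0.793832
= 8354.79


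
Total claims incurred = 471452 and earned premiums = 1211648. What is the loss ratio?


Loss ratio = claims / premiums
= 471452 / 1211648
= 0.3891


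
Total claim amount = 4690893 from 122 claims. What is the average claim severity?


severity = total / number
= 4690893 / 122
= 38449.9426


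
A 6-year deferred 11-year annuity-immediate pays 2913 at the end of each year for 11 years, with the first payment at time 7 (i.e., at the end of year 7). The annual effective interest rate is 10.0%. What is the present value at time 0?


PV at time 6 of the 11-year annuity-immediate:
a_n = 2913 * (1-(1+0.1)^(-11))/0.1 = 18920.1127
Discount back 6 years to time 0:
PV = 18920.1127 * (1+0.1)^(-6)
= 18920.1127 * 0.564474
= 10679.9104


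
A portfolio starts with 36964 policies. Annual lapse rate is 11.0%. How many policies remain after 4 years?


remaining = initial * (1 - lapse)^years
= 36964 * (1 - 0.11)^4
= 36964 * 0.627422
= 23192.042


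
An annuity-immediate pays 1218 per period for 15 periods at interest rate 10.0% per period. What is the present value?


PV = PMT * (1 - (1+i)^(-n)) / i
= 1218 * (1 - (1+0.1)^(-15)) / 0.1
= 1218 * (1 - 0.239392) / 0.1
= 1218 * 7.60608
= 9264.2048


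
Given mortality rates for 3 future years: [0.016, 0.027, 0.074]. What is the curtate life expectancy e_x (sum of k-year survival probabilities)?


e_x = sum_{k=1}^{n} k_p_x
k_p_x values:
  1_p_x = 0.984
  2_p_x = 0.957432
  3_p_x = 0.886582
e_x = 2.828


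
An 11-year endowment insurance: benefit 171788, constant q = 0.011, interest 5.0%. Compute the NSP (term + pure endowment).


Term component = 14940.8145
Pure endowment = 11_p_x * v^11 * benefit = 0.88544 * 0.584679 * 171788 = 88934.3922
NSP = 103875.2067


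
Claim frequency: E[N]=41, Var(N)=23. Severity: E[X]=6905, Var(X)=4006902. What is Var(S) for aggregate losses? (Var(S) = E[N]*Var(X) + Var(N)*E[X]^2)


Var(S) = E[N]*Var(X) + Var(N)*E[X]^2
= 41*4006902 + 23*6905^2
= 164282982 + 1096617575
= 1.2609e+09


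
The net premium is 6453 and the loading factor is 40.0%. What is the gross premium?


Gross = net * (1 + loading)
= 6453 * (1 + 0.4)
= 6453 * 1.4
= 9034.2


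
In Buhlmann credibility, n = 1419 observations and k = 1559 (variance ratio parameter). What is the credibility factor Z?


Z = n / (n + k)
= 1419 / (1419 + 1559)
= 1419 / 2978
= 0.4765


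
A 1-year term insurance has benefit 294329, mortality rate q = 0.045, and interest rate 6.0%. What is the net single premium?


NSP = benefit * q * v
v = 1/(1+i) = 0.943396
NSP = 294329 * 0.045 * 0.943396
= 12495.0991


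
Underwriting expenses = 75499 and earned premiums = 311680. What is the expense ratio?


Expense ratio = expenses / premiums
= 75499 / 311680
= 0.2422


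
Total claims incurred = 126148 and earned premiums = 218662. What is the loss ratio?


Loss ratio = claims / premiums
= 126148 / 218662
= 0.5769


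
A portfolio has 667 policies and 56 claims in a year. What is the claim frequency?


frequency = claims / policies
= 56 / 667
= 0.084


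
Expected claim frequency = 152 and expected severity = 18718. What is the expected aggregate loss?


E[S] = E[N] * E[X]
= 152 * 18718
= 2.8451e+06


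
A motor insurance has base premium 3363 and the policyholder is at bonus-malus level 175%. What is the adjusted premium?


adjusted = base * BM_level / 100
= 3363 * 175 / 100
= 3363 * 1.75
= 5885.25


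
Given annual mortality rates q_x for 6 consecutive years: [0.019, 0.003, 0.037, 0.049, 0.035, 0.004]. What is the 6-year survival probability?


p_k = 1 - q_k for each year
Survival = product of (1 - q_k)
= 0.981 * 0.997 * 0.963 * 0.951 * 0.965 * 0.996
= 0.8609


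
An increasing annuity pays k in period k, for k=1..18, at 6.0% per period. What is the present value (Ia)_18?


(Ia)_n = sum_{k=1}^{n} k * v^k, v = 1/(1+i)
v = 0.943396
Sum computed term by term:
(Ia)_18 = 86.1845


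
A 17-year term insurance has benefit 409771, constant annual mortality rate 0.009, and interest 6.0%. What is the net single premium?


NSP = benefit * sum_{k=0}^{n-1} k_p_x * q * v^(k+1)
With constant q=0.009, v=0.943396
Sum = 0.088897
NSP = 409771 * 0.088897
= 36427.3136


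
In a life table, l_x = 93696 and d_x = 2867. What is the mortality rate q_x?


q_x = d_x / l_x
= 2867 / 93696
= 0.0306


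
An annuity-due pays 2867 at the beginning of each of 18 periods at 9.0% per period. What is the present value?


PV_due = PMT * (1-(1+i)^(-n))/i * (1+i)
PV_immediate = 25102.3772
PV_due = 25102.3772 * 1.09
= 27361.5911


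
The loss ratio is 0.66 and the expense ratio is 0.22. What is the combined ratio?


Combined ratio = loss ratio + expense ratio
= 0.66 + 0.22
= 0.88


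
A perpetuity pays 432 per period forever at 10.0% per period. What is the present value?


PV = PMT / i
= 432 / 0.1
= 4320.0


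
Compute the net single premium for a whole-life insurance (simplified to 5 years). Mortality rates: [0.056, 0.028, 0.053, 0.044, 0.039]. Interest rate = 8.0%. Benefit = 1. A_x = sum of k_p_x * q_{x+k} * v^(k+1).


v = 0.925926
Year 0: k_p_x=1.0, q=0.056, term=0.051852
Year 1: k_p_x=0.944, q=0.028, term=0.022661
Year 2: k_p_x=0.917568, q=0.053, term=0.038605
Year 3: k_p_x=0.868937, q=0.044, term=0.028103
Year 4: k_p_x=0.830704, q=0.039, term=0.022049
A_x = 0.1633


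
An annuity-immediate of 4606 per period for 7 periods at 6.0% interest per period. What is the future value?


FV = PMT * ((1+i)^n - 1) / i
= 4606 * ((1.06)^7 - 1) / 0.06
= 4606 * (1.50363 - 1) / 0.06
= 38662.0162


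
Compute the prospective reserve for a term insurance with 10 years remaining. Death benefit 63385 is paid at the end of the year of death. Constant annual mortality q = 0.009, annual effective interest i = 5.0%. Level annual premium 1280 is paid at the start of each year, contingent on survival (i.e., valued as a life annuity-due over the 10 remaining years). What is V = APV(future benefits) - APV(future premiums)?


v = 1/(1+i) = 0.952381
APV(future benefits) per unit = sum_{k=0}^{9} k_p_x * q * v^(k+1) = 0.06699
APV(future benefits) = 63385 * 0.06699 = 4246.1363
Life annuity-due factor ä_{x:10} = sum_{k=0}^{9} k_p_x * v^k = 7.815454
APV(future premiums) = 1280 * 7.815454 = 10003.7814
V = 4246.1363 - 10003.7814
= -5757.6451


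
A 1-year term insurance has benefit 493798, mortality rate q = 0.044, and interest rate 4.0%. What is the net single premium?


NSP = benefit * q * v
v = 1/(1+i) = 0.961538
NSP = 493798 * 0.044 * 0.961538
= 20891.4538


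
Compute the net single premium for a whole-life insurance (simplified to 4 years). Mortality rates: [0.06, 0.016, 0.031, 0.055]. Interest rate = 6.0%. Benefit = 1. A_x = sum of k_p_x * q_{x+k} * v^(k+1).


v = 0.943396
Year 0: k_p_x=1.0, q=0.06, term=0.056604
Year 1: k_p_x=0.94, q=0.016, term=0.013386
Year 2: k_p_x=0.92496, q=0.031, term=0.024075
Year 3: k_p_x=0.896286, q=0.055, term=0.039047
A_x = 0.1331


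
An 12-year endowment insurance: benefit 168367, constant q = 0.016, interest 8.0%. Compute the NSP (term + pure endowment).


Term component = 18878.6476
Pure endowment = 12_p_x * v^12 * benefit = 0.824027 * 0.397114 * 168367 = 55095.1144
NSP = 73973.762


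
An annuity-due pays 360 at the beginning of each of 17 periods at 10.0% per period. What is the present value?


PV_due = PMT * (1-(1+i)^(-n))/i * (1+i)
PV_immediate = 2887.7592
PV_due = 2887.7592 * 1.1
= 3176.5351


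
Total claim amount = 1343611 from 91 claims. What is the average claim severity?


severity = total / number
= 1343611 / 91
= 14764.956


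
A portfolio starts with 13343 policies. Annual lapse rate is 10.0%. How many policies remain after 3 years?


remaining = initial * (1 - lapse)^years
= 13343 * (1 - 0.1)^3
= 13343 * 0.729
= 9727.047


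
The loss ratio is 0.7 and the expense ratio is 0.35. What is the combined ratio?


Combined ratio = loss ratio + expense ratio
= 0.7 + 0.35
= 1.05


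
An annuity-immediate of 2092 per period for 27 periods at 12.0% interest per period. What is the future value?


FV = PMT * ((1+i)^n - 1) / i
= 2092 * ((1.12)^27 - 1) / 0.12
= 2092 * (21.324881 - 1) / 0.12
= 354330.4218


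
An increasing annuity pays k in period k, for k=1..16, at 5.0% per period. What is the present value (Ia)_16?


(Ia)_n = sum_{k=1}^{n} k * v^k, v = 1/(1+i)
v = 0.952381
Sum computed term by term:
(Ia)_16 = 80.9975


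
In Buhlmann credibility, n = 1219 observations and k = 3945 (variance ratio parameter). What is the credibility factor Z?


Z = n / (n + k)
= 1219 / (1219 + 3945)
= 1219 / 5164
= 0.2361


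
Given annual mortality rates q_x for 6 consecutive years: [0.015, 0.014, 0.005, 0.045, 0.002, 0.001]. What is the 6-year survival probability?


p_k = 1 - q_k for each year
Survival = product of (1 - q_k)
= 0.985 * 0.986 * 0.995 * 0.955 * 0.998 * 0.999
= 0.9201


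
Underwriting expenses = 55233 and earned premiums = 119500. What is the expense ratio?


Expense ratio = expenses / premiums
= 55233 / 119500
= 0.4622


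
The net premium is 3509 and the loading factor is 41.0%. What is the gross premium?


Gross = net * (1 + loading)
= 3509 * (1 + 0.41)
= 3509 * 1.41
= 4947.69


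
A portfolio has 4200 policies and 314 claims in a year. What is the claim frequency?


frequency = claims / policies
= 314 / 4200
= 0.0748


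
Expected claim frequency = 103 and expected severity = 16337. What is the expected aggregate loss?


E[S] = E[N] * E[X]
= 103 * 16337
= 1.6827e+06


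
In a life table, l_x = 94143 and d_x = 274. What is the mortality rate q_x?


q_x = d_x / l_x
= 274 / 94143
= 0.0029


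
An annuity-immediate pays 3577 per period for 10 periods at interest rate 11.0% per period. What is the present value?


PV = PMT * (1 - (1+i)^(-n)) / i
= 3577 * (1 - (1+0.11)^(-10)) / 0.11
= 3577 * (1 - 0.352184) / 0.11
= 3577 * 5.889232
= 21065.7829


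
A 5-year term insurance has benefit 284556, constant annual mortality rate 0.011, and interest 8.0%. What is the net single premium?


NSP = benefit * sum_{k=0}^{n-1} k_p_x * q * v^(k+1)
With constant q=0.011, v=0.925926
Sum = 0.043037
NSP = 284556 * 0.043037
= 12246.4716


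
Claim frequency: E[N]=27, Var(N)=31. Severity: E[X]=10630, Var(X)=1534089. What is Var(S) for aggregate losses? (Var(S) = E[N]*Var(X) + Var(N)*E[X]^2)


Var(S) = E[N]*Var(X) + Var(N)*E[X]^2
= 27*1534089 + 31*10630^2
= 41420403 + 3502903900
= 3.5443e+09


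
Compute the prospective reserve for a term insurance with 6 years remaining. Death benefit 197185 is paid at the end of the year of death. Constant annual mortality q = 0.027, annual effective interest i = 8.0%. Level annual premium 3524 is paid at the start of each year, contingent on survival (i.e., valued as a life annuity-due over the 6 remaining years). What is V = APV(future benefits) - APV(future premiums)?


v = 1/(1+i) = 0.925926
APV(future benefits) per unit = sum_{k=0}^{5} k_p_x * q * v^(k+1) = 0.117405
APV(future benefits) = 197185 * 0.117405 = 23150.4245
Life annuity-due factor ä_{x:6} = sum_{k=0}^{5} k_p_x * v^k = 4.696184
APV(future premiums) = 3524 * 4.696184 = 16549.3513
V = 23150.4245 - 16549.3513
= 6601.0732


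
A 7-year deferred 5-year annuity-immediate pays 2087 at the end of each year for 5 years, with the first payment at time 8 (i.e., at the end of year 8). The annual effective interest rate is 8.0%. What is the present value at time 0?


PV at time 7 of the 5-year annuity-immediate:
a_n = 2087 * (1-(1+0.08)^(-5))/0.08 = 8332.7858
Discount back 7 years to time 0:
PV = 8332.7858 * (1+0.08)^(-7)
= 8332.7858 * 0.58349
= 4862.1005


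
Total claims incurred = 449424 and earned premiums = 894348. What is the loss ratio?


Loss ratio = claims / premiums
= 449424 / 894348
= 0.5025


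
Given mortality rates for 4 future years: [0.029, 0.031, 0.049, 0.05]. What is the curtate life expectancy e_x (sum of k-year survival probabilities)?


e_x = sum_{k=1}^{n} k_p_x
k_p_x values:
  1_p_x = 0.971
  2_p_x = 0.940899
  3_p_x = 0.894795
  4_p_x = 0.850055
e_x = 3.6567


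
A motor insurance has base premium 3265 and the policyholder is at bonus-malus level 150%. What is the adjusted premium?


adjusted = base * BM_level / 100
= 3265 * 150 / 100
= 3265 * 1.5
= 4897.5


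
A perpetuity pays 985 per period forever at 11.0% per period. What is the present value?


PV = PMT / i
= 985 / 0.11
= 8954.5455


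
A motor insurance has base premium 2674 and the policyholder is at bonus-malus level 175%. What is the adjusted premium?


adjusted = base * BM_level / 100
= 2674 * 175 / 100
= 2674 * 1.75
= 4679.5


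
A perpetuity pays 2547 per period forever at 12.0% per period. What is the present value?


PV = PMT / i
= 2547 / 0.12
= 21225.0


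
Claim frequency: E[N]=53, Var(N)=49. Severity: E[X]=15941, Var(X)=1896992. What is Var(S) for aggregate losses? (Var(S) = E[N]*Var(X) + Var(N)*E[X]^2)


Var(S) = E[N]*Var(X) + Var(N)*E[X]^2
= 53*1896992 + 49*15941^2
= 100540576 + 12451658569
= 1.2552e+10


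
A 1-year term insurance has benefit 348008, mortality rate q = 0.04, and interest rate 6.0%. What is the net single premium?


NSP = benefit * q * v
v = 1/(1+i) = 0.943396
NSP = 348008 * 0.04 * 0.943396
= 13132.3774


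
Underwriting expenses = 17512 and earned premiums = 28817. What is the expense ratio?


Expense ratio = expenses / premiums
= 17512 / 28817
= 0.6077


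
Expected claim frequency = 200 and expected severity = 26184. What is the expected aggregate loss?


E[S] = E[N] * E[X]
= 200 * 26184
= 5.2368e+06


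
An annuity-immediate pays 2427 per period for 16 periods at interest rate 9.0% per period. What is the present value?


PV = PMT * (1 - (1+i)^(-n)) / i
= 2427 * (1 - (1+0.09)^(-16)) / 0.09
= 2427 * (1 - 0.25187) / 0.09
= 2427 * 8.312558
= 20174.5787


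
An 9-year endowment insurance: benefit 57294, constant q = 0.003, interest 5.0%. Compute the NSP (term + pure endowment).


Term component = 1208.3244
Pure endowment = 9_p_x * v^9 * benefit = 0.973322 * 0.644609 * 57294 = 35946.9359
NSP = 37155.2603


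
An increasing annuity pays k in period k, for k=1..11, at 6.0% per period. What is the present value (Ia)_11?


(Ia)_n = sum_{k=1}^{n} k * v^k, v = 1/(1+i)
v = 0.943396
Sum computed term by term:
(Ia)_11 = 42.7571


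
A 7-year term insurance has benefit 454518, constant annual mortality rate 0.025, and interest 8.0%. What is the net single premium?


NSP = benefit * sum_{k=0}^{n-1} k_p_x * q * v^(k+1)
With constant q=0.025, v=0.925926
Sum = 0.121732
NSP = 454518 * 0.121732
= 55329.2716


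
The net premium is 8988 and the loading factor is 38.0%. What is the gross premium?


Gross = net * (1 + loading)
= 8988 * (1 + 0.38)
= 8988 * 1.38
= 12403.44


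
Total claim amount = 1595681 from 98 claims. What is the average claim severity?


severity = total / number
= 1595681 / 98
= 16282.4592


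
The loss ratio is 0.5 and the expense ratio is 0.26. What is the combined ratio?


Combined ratio = loss ratio + expense ratio
= 0.5 + 0.26
= 0.76


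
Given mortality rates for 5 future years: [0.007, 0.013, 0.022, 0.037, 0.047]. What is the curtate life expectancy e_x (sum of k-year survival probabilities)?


e_x = sum_{k=1}^{n} k_p_x
k_p_x values:
  1_p_x = 0.993
  2_p_x = 0.980091
  3_p_x = 0.958529
  4_p_x = 0.923063
  5_p_x = 0.879679
e_x = 4.7344


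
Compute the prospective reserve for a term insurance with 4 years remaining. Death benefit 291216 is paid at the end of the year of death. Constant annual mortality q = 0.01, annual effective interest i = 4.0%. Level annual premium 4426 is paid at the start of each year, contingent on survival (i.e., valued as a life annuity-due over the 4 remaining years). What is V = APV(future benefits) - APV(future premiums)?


v = 1/(1+i) = 0.961538
APV(future benefits) per unit = sum_{k=0}^{3} k_p_x * q * v^(k+1) = 0.035776
APV(future benefits) = 291216 * 0.035776 = 10418.4565
Life annuity-due factor ä_{x:4} = sum_{k=0}^{3} k_p_x * v^k = 3.720673
APV(future premiums) = 4426 * 3.720673 = 16467.6983
V = 10418.4565 - 16467.6983
= -6049.2417


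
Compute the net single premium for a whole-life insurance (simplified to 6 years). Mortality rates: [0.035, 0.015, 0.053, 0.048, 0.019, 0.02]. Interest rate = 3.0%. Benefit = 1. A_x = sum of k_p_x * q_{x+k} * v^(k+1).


v = 0.970874
Year 0: k_p_x=1.0, q=0.035, term=0.033981
Year 1: k_p_x=0.965, q=0.015, term=0.013644
Year 2: k_p_x=0.950525, q=0.053, term=0.046103
Year 3: k_p_x=0.900147, q=0.048, term=0.038389
Year 4: k_p_x=0.85694, q=0.019, term=0.014045
Year 5: k_p_x=0.840658, q=0.02, term=0.014081
A_x = 0.1602


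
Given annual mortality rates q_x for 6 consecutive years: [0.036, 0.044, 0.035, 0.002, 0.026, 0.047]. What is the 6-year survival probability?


p_k = 1 - q_k for each year
Survival = product of (1 - q_k)
= 0.964 * 0.956 * 0.965 * 0.998 * 0.974 * 0.953
= 0.8238


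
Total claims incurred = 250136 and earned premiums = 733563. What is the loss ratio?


Loss ratio = claims / premiums
= 250136 / 733563
= 0.341


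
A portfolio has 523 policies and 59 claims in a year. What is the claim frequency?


frequency = claims / policies
= 59 / 523
= 0.1128


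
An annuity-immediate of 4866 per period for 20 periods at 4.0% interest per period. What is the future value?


FV = PMT * ((1+i)^n - 1) / i
= 4866 * ((1.04)^20 - 1) / 0.04
= 4866 * (2.191123 - 1) / 0.04
= 144900.1304


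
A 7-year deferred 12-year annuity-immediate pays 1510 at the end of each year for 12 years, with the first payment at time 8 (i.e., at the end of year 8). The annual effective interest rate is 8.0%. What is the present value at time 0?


PV at time 7 of the 12-year annuity-immediate:
a_n = 1510 * (1-(1+0.08)^(-12))/0.08 = 11379.4778
Discount back 7 years to time 0:
PV = 11379.4778 * (1+0.08)^(-7)
= 11379.4778 * 0.58349
= 6639.816


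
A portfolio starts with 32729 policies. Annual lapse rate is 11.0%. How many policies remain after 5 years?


remaining = initial * (1 - lapse)^years
= 32729 * (1 - 0.11)^5
= 32729 * 0.558406
= 18276.0682


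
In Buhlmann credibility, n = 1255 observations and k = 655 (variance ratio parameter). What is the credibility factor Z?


Z = n / (n + k)
= 1255 / (1255 + 655)
= 1255 / 1910
= 0.6571


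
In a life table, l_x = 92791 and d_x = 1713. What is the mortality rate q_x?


q_x = d_x / l_x
= 1713 / 92791
= 0.0185


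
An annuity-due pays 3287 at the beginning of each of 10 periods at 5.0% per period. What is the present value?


PV_due = PMT * (1-(1+i)^(-n))/i * (1+i)
PV_immediate = 25381.3427
PV_due = 25381.3427 * 1.05
= 26650.4098


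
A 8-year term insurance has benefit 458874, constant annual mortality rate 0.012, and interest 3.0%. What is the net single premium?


NSP = benefit * sum_{k=0}^{n-1} k_p_x * q * v^(k+1)
With constant q=0.012, v=0.970874
Sum = 0.080933
NSP = 458874 * 0.080933
= 37138.1686


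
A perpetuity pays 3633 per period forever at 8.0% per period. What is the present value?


PV = PMT / i
= 3633 / 0.08
= 45412.5


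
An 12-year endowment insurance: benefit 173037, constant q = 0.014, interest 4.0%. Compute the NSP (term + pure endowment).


Term component = 21202.4566
Pure endowment = 12_p_x * v^12 * benefit = 0.844351 * 0.624597 * 173037 = 91256.0959
NSP = 112458.5525


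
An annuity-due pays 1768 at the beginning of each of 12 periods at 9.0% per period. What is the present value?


PV_due = PMT * (1-(1+i)^(-n))/i * (1+i)
PV_immediate = 12660.1623
PV_due = 12660.1623 * 1.09
= 13799.5769


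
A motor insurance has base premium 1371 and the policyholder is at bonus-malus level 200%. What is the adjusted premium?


adjusted = base * BM_level / 100
= 1371 * 200 / 100
= 1371 * 2.0
= 2742.0


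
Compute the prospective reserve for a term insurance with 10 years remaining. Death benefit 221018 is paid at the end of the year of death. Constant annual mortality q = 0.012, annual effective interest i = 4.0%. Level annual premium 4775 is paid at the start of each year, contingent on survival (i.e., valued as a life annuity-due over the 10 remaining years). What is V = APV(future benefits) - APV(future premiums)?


v = 1/(1+i) = 0.961538
APV(future benefits) per unit = sum_{k=0}^{9} k_p_x * q * v^(k+1) = 0.092599
APV(future benefits) = 221018 * 0.092599 = 20466.0829
Life annuity-due factor ä_{x:10} = sum_{k=0}^{9} k_p_x * v^k = 8.025261
APV(future premiums) = 4775 * 8.025261 = 38320.6223
V = 20466.0829 - 38320.6223
= -17854.5394


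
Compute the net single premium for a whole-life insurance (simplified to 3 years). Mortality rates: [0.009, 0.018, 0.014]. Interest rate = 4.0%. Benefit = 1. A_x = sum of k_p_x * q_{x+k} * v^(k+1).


v = 0.961538
Year 0: k_p_x=1.0, q=0.009, term=0.008654
Year 1: k_p_x=0.991, q=0.018, term=0.016492
Year 2: k_p_x=0.973162, q=0.014, term=0.012112
A_x = 0.0373


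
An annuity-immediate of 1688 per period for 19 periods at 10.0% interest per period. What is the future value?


FV = PMT * ((1+i)^n - 1) / i
= 1688 * ((1.1)^19 - 1) / 0.1
= 1688 * (6.115909 - 1) / 0.1
= 86356.5447


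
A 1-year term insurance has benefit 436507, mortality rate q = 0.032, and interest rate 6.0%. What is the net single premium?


NSP = benefit * q * v
v = 1/(1+i) = 0.943396
NSP = 436507 * 0.032 * 0.943396
= 13177.5698


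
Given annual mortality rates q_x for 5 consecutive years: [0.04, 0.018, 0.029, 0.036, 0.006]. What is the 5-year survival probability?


p_k = 1 - q_k for each year
Survival = product of (1 - q_k)
= 0.96 * 0.982 * 0.971 * 0.964 * 0.994
= 0.8771


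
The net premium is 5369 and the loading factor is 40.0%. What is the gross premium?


Gross = net * (1 + loading)
= 5369 * (1 + 0.4)
= 5369 * 1.4
= 7516.6


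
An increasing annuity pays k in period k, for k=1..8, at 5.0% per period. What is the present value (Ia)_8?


(Ia)_n = sum_{k=1}^{n} k * v^k, v = 1/(1+i)
v = 0.952381
Sum computed term by term:
(Ia)_8 = 27.4332


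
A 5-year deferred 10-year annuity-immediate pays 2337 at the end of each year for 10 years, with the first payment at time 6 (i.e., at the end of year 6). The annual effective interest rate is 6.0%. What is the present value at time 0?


PV at time 5 of the 10-year annuity-immediate:
a_n = 2337 * (1-(1+0.06)^(-10))/0.06 = 17200.5234
Discount back 5 years to time 0:
PV = 17200.5234 * (1+0.06)^(-5)
= 17200.5234 * 0.747258
= 12853.2317


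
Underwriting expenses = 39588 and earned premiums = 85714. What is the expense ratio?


Expense ratio = expenses / premiums
= 39588 / 85714
= 0.4619


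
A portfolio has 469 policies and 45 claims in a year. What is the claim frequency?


frequency = claims / policies
= 45 / 469
= 0.0959


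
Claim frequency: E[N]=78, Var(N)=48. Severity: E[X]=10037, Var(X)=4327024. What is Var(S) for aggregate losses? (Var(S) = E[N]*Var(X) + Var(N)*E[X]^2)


Var(S) = E[N]*Var(X) + Var(N)*E[X]^2
= 78*4327024 + 48*10037^2
= 337507872 + 4835585712
= 5.1731e+09


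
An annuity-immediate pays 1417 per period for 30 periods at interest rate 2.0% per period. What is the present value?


PV = PMT * (1 - (1+i)^(-n)) / i
= 1417 * (1 - (1+0.02)^(-30)) / 0.02
= 1417 * (1 - 0.552071) / 0.02
= 1417 * 22.396456
= 31735.7775


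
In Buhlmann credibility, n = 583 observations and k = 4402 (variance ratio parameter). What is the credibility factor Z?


Z = n / (n + k)
= 583 / (583 + 4402)
= 583 / 4985
= 0.117


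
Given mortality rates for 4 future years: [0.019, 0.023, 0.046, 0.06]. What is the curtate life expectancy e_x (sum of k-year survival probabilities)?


e_x = sum_{k=1}^{n} k_p_x
k_p_x values:
  1_p_x = 0.981
  2_p_x = 0.958437
  3_p_x = 0.914349
  4_p_x = 0.859488
e_x = 3.7133


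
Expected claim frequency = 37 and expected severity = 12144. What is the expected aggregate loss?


E[S] = E[N] * E[X]
= 37 * 12144
= 449328


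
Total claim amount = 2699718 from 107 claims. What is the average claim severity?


severity = total / number
= 2699718 / 107
= 25231.0093


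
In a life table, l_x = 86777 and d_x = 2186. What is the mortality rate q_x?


q_x = d_x / l_x
= 2186 / 86777
= 0.0252


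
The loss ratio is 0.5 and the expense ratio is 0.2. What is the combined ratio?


Combined ratio = loss ratio + expense ratio
= 0.5 + 0.2
= 0.7


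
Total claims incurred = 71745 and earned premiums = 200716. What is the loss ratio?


Loss ratio = claims / premiums
= 71745 / 200716
= 0.3574


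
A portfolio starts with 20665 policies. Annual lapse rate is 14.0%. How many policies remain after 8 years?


remaining = initial * (1 - lapse)^years
= 20665 * (1 - 0.14)^8
= 20665 * 0.299218
= 6183.3385


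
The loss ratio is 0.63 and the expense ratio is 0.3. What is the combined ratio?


Combined ratio = loss ratio + expense ratio
= 0.63 + 0.3
= 0.93


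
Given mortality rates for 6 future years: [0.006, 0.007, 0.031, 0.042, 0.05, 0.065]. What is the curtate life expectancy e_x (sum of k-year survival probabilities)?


e_x = sum_{k=1}^{n} k_p_x
k_p_x values:
  1_p_x = 0.994
  2_p_x = 0.987042
  3_p_x = 0.956444
  4_p_x = 0.916273
  5_p_x = 0.870459
  6_p_x = 0.81388
e_x = 5.5381


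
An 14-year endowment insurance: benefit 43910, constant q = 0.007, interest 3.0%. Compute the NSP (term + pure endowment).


Term component = 3329.6045
Pure endowment = 14_p_x * v^14 * benefit = 0.906337 * 0.661118 * 43910 = 26310.6617
NSP = 29640.2662


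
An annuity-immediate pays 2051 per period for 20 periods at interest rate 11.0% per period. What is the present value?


PV = PMT * (1 - (1+i)^(-n)) / i
= 2051 * (1 - (1+0.11)^(-20)) / 0.11
= 2051 * (1 - 0.124034) / 0.11
= 2051 * 7.963328
= 16332.786


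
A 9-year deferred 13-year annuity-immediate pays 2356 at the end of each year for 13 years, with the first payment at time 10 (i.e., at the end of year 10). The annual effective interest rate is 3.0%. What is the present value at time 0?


PV at time 9 of the 13-year annuity-immediate:
a_n = 2356 * (1-(1+0.03)^(-13))/0.03 = 25055.9548
Discount back 9 years to time 0:
PV = 25055.9548 * (1+0.03)^(-9)
= 25055.9548 * 0.766417
= 19203.303


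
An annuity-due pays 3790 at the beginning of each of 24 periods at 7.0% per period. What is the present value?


PV_due = PMT * (1-(1+i)^(-n))/i * (1+i)
PV_immediate = 43468.7759
PV_due = 43468.7759 * 1.07
= 46511.5902


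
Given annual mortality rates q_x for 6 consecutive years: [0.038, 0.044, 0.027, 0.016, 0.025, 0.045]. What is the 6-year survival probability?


p_k = 1 - q_k for each year
Survival = product of (1 - q_k)
= 0.962 * 0.956 * 0.973 * 0.984 * 0.975 * 0.955
= 0.8199


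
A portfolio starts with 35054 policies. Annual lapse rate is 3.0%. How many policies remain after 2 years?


remaining = initial * (1 - lapse)^years
= 35054 * (1 - 0.03)^2
= 35054 * 0.9409
= 32982.3086


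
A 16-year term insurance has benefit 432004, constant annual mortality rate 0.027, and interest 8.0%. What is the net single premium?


NSP = benefit * sum_{k=0}^{n-1} k_p_x * q * v^(k+1)
With constant q=0.027, v=0.925926
Sum = 0.204802
NSP = 432004 * 0.204802
= 88475.4306


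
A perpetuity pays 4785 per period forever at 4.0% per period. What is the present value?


PV = PMT / i
= 4785 / 0.04
= 119625.0


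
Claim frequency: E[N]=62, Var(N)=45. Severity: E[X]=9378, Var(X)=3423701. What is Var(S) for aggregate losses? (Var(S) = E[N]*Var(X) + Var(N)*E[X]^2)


Var(S) = E[N]*Var(X) + Var(N)*E[X]^2
= 62*3423701 + 45*9378^2
= 212269462 + 3957609780
= 4.1699e+09


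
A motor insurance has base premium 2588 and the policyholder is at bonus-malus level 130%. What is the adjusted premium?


adjusted = base * BM_level / 100
= 2588 * 130 / 100
= 2588 * 1.3
= 3364.4


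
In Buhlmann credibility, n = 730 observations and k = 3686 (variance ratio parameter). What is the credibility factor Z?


Z = n / (n + k)
= 730 / (730 + 3686)
= 730 / 4416
= 0.1653


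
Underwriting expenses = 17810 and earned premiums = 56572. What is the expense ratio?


Expense ratio = expenses / premiums
= 17810 / 56572
= 0.3148


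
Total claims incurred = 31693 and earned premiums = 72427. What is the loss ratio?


Loss ratio = claims / premiums
= 31693 / 72427
= 0.4376


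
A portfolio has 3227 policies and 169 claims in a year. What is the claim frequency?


frequency = claims / policies
= 169 / 3227
= 0.0524


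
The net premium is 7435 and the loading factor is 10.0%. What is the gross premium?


Gross = net * (1 + loading)
= 7435 * (1 + 0.1)
= 7435 * 1.1
= 8178.5


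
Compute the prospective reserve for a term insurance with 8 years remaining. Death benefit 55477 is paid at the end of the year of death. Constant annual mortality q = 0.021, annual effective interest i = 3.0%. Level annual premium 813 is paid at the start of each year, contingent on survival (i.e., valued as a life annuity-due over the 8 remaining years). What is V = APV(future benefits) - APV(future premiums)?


v = 1/(1+i) = 0.970874
APV(future benefits) per unit = sum_{k=0}^{7} k_p_x * q * v^(k+1) = 0.137473
APV(future benefits) = 55477 * 0.137473 = 7626.5833
Life annuity-due factor ä_{x:8} = sum_{k=0}^{7} k_p_x * v^k = 6.742718
APV(future premiums) = 813 * 6.742718 = 5481.8295
V = 7626.5833 - 5481.8295
= 2144.7538


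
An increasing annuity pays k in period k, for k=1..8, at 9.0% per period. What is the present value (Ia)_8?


(Ia)_n = sum_{k=1}^{n} k * v^k, v = 1/(1+i)
v = 0.917431
Sum computed term by term:
(Ia)_8 = 22.4225


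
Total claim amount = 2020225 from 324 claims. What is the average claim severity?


severity = total / number
= 2020225 / 324
= 6235.2623


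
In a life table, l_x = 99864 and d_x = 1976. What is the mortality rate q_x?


q_x = d_x / l_x
= 1976 / 99864
= 0.0198


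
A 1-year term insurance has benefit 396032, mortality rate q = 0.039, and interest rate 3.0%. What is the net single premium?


NSP = benefit * q * v
v = 1/(1+i) = 0.970874
NSP = 396032 * 0.039 * 0.970874
= 14995.3864


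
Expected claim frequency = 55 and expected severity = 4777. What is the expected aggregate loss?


E[S] = E[N] * E[X]
= 55 * 4777
= 262735


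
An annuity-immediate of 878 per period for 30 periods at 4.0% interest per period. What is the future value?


FV = PMT * ((1+i)^n - 1) / i
= 878 * ((1.04)^30 - 1) / 0.04
= 878 * (3.243398 - 1) / 0.04
= 49242.5753


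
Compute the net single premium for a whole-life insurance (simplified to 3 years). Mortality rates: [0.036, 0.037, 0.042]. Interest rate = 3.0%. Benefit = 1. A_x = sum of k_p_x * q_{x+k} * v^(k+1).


v = 0.970874
Year 0: k_p_x=1.0, q=0.036, term=0.034951
Year 1: k_p_x=0.964, q=0.037, term=0.033621
Year 2: k_p_x=0.928332, q=0.042, term=0.035681
A_x = 0.1043


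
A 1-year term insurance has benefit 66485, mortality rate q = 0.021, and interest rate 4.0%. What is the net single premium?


NSP = benefit * q * v
v = 1/(1+i) = 0.961538
NSP = 66485 * 0.021 * 0.961538
= 1342.4856


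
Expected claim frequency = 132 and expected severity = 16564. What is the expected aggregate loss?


E[S] = E[N] * E[X]
= 132 * 16564
= 2.1864e+06


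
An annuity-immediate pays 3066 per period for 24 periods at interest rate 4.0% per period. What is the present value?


PV = PMT * (1 - (1+i)^(-n)) / i
= 3066 * (1 - (1+0.04)^(-24)) / 0.04
= 3066 * (1 - 0.390121) / 0.04
= 3066 * 15.246963
= 46747.189


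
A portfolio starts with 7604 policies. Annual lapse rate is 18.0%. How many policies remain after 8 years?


remaining = initial * (1 - lapse)^years
= 7604 * (1 - 0.18)^8
= 7604 * 0.204414
= 1554.3647


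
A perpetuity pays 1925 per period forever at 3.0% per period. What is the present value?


PV = PMT / i
= 1925 / 0.03
= 64166.6667


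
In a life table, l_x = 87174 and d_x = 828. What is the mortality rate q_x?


q_x = d_x / l_x
= 828 / 87174
= 0.0095


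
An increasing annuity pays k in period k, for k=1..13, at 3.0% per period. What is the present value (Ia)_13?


(Ia)_n = sum_{k=1}^{n} k * v^k, v = 1/(1+i)
v = 0.970874
Sum computed term by term:
(Ia)_13 = 70.0546


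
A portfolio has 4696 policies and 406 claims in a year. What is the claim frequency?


frequency = claims / policies
= 406 / 4696
= 0.0865
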